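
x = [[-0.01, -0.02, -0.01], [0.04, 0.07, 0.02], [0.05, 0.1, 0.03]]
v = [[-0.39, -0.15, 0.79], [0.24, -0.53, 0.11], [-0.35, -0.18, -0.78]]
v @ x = [[0.04,0.08,0.02], [-0.02,-0.03,-0.01], [-0.04,-0.08,-0.02]]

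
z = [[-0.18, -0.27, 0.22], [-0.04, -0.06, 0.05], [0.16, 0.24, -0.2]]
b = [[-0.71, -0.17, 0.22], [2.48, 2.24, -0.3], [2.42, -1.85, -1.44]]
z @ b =[[-0.01, -0.98, -0.28], [0.0, -0.22, -0.06], [-0.00, 0.88, 0.25]]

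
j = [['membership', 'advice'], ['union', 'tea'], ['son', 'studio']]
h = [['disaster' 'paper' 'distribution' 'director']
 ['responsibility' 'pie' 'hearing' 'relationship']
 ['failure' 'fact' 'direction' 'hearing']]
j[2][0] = 'son'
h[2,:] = ['failure', 'fact', 'direction', 'hearing']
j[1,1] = 'tea'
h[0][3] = 'director'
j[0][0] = 'membership'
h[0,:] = ['disaster', 'paper', 'distribution', 'director']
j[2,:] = ['son', 'studio']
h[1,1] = 'pie'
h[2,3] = 'hearing'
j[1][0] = 'union'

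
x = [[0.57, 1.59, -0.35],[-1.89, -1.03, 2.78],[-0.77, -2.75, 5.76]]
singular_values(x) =[7.28, 1.42, 1.29]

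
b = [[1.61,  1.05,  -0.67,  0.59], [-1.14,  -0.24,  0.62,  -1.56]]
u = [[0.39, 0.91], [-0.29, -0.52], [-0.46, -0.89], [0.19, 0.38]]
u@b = [[-0.41, 0.19, 0.3, -1.19], [0.13, -0.18, -0.13, 0.64], [0.27, -0.27, -0.24, 1.12], [-0.13, 0.11, 0.11, -0.48]]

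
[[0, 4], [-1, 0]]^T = [[0, -1], [4, 0]]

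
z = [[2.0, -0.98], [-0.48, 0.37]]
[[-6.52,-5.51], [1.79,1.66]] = z@ [[-2.43, -1.51], [1.69, 2.54]]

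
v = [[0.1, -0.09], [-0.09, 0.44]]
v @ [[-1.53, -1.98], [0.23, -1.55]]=[[-0.17, -0.06], [0.24, -0.50]]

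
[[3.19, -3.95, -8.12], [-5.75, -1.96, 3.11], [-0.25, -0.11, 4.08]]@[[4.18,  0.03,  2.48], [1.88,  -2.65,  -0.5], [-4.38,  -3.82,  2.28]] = [[41.47, 41.58, -8.63], [-41.34, -6.86, -6.19], [-19.12, -15.3, 8.74]]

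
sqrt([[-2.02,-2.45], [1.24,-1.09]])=[[0.22, -2.02], [1.02, 0.99]]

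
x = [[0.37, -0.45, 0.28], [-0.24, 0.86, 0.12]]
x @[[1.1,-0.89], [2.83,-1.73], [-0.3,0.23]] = [[-0.95,0.51], [2.13,-1.25]]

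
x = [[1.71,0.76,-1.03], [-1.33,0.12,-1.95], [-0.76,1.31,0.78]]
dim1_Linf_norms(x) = [1.71, 1.95, 1.31]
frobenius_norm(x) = 3.61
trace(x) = 2.61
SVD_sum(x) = [[0.07,0.0,0.10], [-1.32,-0.06,-1.95], [0.14,0.01,0.21]] + [[1.68, 0.08, -1.13], [-0.01, -0.00, 0.00], [-0.84, -0.04, 0.56]] + [[-0.03, 0.67, 0.0], [-0.01, 0.18, 0.00], [-0.07, 1.35, 0.00]]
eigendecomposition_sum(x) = [[1.63+0.00j, -0.07+0.00j, (-1.05+0j)], [(-0.14-0j), (0.01-0j), (0.09+0j)], [(-0.96-0j), 0.04-0.00j, (0.62+0j)]] + [[(0.04+0.26j), 0.41-0.01j, (0.01+0.44j)],[-0.60+0.11j, (0.06+0.95j), (-1.02+0.06j)],[(0.1+0.4j), (0.64-0.08j), 0.08+0.68j]] + [[0.04-0.26j, 0.41+0.01j, 0.01-0.44j], [(-0.6-0.11j), 0.06-0.95j, -1.02-0.06j], [(0.1-0.4j), 0.64+0.08j, 0.08-0.68j]]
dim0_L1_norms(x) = [3.8, 2.19, 3.76]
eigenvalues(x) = [(2.25+0j), (0.18+1.89j), (0.18-1.89j)]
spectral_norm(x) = 2.37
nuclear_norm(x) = 6.15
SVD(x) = [[-0.05,-0.89,0.44], [0.99,0.00,0.12], [-0.11,0.45,0.89]] @ diag([2.373398713317639, 2.2619492260188356, 1.5169259199232403]) @ [[-0.56, -0.03, -0.83], [-0.83, -0.04, 0.56], [-0.05, 1.00, 0.0]]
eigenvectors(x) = [[(-0.86+0j), (0.01-0.34j), (0.01+0.34j)], [0.07+0.00j, (0.78+0j), (0.78-0j)], [0.51+0.00j, (-0.03-0.53j), -0.03+0.53j]]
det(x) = 8.14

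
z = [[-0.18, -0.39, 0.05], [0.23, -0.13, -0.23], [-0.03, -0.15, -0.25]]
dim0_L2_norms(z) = [0.29, 0.44, 0.34]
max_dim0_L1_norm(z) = 0.67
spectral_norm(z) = 0.47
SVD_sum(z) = [[-0.06, -0.34, -0.13], [-0.03, -0.15, -0.06], [-0.04, -0.21, -0.08]] + [[-0.14, -0.03, 0.16], [0.2, 0.05, -0.22], [0.09, 0.02, -0.10]] + [[0.03,  -0.01,  0.02], [0.06,  -0.03,  0.05], [-0.08,  0.04,  -0.07]]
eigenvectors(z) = [[-0.81+0.00j, -0.81-0.00j, (0.53+0j)], [(0.1+0.52j), 0.10-0.52j, 0.30+0.00j], [-0.22-0.15j, (-0.22+0.15j), (0.79+0j)]]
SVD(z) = [[0.8,0.55,0.25],[0.35,-0.76,0.55],[0.49,-0.35,-0.79]] @ diag([0.4667834173851347, 0.3961027041002511, 0.14427712590263297]) @ [[-0.17, -0.92, -0.35], [-0.66, -0.16, 0.73], [0.73, -0.36, 0.58]]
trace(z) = -0.56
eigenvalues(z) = [(-0.12+0.26j), (-0.12-0.26j), (-0.33+0j)]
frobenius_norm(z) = 0.63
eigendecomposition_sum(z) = [[-0.12+0.13j, -0.16-0.10j, 0.14-0.05j],  [(0.1+0.06j), -0.05+0.12j, (-0.05-0.08j)],  [-0.06+0.01j, -0.03-0.06j, 0.05+0.01j]] + [[-0.12-0.13j, -0.16+0.10j, (0.14+0.05j)], [0.10-0.06j, (-0.05-0.12j), -0.05+0.08j], [(-0.06-0.01j), -0.03+0.06j, 0.05-0.01j]] + [[0.06+0.00j, (-0.07+0j), (-0.23-0j)], [(0.03+0j), -0.04+0.00j, -0.13-0.00j], [0.08+0.00j, -0.10+0.00j, -0.35-0.00j]]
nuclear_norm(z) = 1.01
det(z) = -0.03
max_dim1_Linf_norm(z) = 0.39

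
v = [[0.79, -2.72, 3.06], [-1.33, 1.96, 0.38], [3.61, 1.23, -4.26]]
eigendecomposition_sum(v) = [[-1.33, -0.79, 2.27], [-0.34, -0.2, 0.59], [2.72, 1.61, -4.65]] + [[1.84, -2.44, 0.59], [-1.26, 1.67, -0.40], [0.64, -0.85, 0.20]] + [[0.28, 0.51, 0.2], [0.27, 0.5, 0.19], [0.26, 0.47, 0.18]]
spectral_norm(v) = 6.37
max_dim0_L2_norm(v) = 5.26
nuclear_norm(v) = 11.07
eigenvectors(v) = [[0.44, 0.79, 0.60],  [0.11, -0.54, 0.58],  [-0.89, 0.28, 0.55]]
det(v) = -21.94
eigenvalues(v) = [-6.18, 3.71, 0.96]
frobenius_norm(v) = 7.47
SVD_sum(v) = [[-1.38,-1.19,2.61], [-0.07,-0.06,0.13], [2.40,2.06,-4.53]] + [[1.92, -1.82, 0.19], [-1.65, 1.57, -0.16], [1.06, -1.01, 0.10]] + [[0.25, 0.29, 0.26],  [0.39, 0.45, 0.41],  [0.15, 0.18, 0.16]]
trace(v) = -1.51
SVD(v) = [[0.50, -0.70, 0.51], [0.02, 0.60, 0.80], [-0.87, -0.39, 0.32]] @ diag([6.372131879728029, 3.795578114841585, 0.9072607571637392]) @ [[-0.43, -0.37, 0.82],[-0.72, 0.69, -0.07],[0.54, 0.62, 0.57]]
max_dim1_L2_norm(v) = 5.72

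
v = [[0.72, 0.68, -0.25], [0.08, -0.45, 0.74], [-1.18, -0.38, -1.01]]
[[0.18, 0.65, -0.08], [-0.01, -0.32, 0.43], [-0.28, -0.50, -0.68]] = v@[[0.08,  0.21,  0.10], [0.21,  0.72,  -0.02], [0.1,  -0.02,  0.56]]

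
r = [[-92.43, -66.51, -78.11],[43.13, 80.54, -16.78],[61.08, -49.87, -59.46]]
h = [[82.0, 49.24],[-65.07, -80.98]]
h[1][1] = -80.98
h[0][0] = 82.0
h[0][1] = 49.24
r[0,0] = -92.43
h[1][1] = -80.98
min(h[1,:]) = -80.98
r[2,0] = 61.08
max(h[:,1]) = 49.24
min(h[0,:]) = 49.24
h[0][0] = 82.0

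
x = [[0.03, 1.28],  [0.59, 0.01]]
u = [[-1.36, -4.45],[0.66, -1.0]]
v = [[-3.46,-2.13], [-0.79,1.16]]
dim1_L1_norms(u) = [5.81, 1.66]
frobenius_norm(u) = 4.80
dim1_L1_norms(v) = [5.59, 1.95]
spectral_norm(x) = 1.28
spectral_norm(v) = 4.06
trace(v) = -2.30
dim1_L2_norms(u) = [4.65, 1.2]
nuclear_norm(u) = 5.63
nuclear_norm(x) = 1.87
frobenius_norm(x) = 1.41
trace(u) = -2.36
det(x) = -0.75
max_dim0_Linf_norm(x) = 1.28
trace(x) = 0.04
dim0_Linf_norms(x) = [0.59, 1.28]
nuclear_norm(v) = 5.47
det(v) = -5.70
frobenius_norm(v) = 4.30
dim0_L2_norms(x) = [0.59, 1.28]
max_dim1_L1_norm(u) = 5.81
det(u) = 4.30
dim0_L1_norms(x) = [0.62, 1.29]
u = v @ x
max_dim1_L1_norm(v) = 5.59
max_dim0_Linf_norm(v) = 3.46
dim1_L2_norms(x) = [1.28, 0.59]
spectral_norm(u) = 4.72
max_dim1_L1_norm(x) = 1.31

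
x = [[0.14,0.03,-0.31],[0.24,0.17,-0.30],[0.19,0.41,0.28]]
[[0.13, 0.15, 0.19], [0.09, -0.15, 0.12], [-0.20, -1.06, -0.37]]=x@[[-1.53, -0.36, 0.01], [0.92, -1.85, -0.46], [-1.01, -0.82, -0.65]]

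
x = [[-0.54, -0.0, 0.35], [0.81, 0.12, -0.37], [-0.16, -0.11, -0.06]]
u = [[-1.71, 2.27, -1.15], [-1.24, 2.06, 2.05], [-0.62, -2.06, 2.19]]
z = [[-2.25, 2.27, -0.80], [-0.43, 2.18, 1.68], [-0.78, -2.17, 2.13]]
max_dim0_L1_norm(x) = 1.51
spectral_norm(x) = 1.11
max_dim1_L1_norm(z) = 5.32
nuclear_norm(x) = 1.30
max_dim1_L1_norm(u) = 5.35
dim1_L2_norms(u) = [3.07, 3.16, 3.07]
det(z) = -21.65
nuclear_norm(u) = 8.56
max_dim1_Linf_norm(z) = 2.27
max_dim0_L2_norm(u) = 3.69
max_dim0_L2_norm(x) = 0.99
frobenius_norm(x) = 1.12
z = x + u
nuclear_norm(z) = 8.81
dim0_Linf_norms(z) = [2.25, 2.27, 2.13]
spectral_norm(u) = 4.08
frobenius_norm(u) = 5.37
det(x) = 0.00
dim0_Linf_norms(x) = [0.81, 0.12, 0.37]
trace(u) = 2.54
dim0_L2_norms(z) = [2.42, 3.82, 2.83]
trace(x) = -0.48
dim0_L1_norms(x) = [1.51, 0.23, 0.78]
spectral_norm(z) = 4.13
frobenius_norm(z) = 5.34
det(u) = -16.06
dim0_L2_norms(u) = [2.2, 3.69, 3.21]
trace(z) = 2.06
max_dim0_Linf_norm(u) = 2.27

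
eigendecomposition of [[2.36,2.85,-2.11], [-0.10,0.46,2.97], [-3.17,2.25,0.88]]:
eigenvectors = [[(-0.14-0.38j), -0.14+0.38j, (0.52+0j)],  [(0.59-0.2j), (0.59+0.2j), -0.52+0.00j],  [(0.67+0j), 0.67-0.00j, 0.68+0.00j]]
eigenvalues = [(3.49+1.1j), (3.49-1.1j), (-3.28+0j)]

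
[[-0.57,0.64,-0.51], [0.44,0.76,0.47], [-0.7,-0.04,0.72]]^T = [[-0.57, 0.44, -0.7], [0.64, 0.76, -0.04], [-0.51, 0.47, 0.72]]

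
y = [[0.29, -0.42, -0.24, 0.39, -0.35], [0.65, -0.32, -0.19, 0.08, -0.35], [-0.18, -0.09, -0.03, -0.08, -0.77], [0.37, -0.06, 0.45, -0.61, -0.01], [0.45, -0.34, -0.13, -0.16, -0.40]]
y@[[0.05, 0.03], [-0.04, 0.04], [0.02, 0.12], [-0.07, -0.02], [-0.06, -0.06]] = [[0.02, -0.02],  [0.06, 0.0],  [0.05, 0.04],  [0.07, 0.08],  [0.07, 0.01]]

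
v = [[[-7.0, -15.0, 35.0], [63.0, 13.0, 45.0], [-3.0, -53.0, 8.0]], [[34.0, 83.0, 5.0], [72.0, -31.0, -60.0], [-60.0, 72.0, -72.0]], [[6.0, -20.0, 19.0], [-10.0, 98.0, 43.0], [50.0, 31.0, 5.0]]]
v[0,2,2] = 8.0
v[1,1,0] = 72.0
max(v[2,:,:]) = 98.0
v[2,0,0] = 6.0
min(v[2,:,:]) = -20.0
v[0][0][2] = 35.0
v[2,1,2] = 43.0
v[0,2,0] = -3.0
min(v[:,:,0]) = -60.0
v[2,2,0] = 50.0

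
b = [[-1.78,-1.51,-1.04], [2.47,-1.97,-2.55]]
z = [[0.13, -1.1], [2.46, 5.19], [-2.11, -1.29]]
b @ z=[[-1.75,-4.54],[0.86,-9.65]]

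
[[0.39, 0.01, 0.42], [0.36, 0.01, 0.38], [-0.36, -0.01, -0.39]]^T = [[0.39, 0.36, -0.36], [0.01, 0.01, -0.01], [0.42, 0.38, -0.39]]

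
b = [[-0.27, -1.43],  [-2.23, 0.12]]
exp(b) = [[2.58, -2.16],[-3.38, 3.17]]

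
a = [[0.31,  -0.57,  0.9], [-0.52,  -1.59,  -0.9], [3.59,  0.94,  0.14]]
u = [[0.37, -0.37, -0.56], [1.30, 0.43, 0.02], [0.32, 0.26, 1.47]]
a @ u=[[-0.34, -0.13, 1.14], [-2.55, -0.73, -1.06], [2.6, -0.89, -1.79]]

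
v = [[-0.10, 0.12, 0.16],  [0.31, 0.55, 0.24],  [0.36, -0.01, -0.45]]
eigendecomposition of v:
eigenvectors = [[-0.18, -0.61, -0.3], [-0.98, 0.54, -0.12], [-0.05, -0.57, 0.95]]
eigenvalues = [0.62, -0.06, -0.56]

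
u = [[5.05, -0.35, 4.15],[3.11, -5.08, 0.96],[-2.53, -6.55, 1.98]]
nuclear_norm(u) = 18.29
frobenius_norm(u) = 11.51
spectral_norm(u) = 8.80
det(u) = -153.91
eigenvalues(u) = [(3.58+4.08j), (3.58-4.08j), (-5.21+0j)]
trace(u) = 1.95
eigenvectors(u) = [[(-0.22-0.64j), (-0.22+0.64j), (-0.22+0j)], [(-0.09-0.19j), -0.09+0.19j, (0.76+0j)], [(0.7+0j), (0.7-0j), 0.61+0.00j]]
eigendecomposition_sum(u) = [[2.73+0.94j, (-0.86+1.7j), (2.05-1.76j)], [(0.87+0.19j), (-0.2+0.55j), 0.56-0.61j], [-1.82+2.37j, -1.39-1.40j, 1.06+2.59j]] + [[(2.73-0.94j), (-0.86-1.7j), (2.05+1.76j)],[0.87-0.19j, -0.20-0.55j, (0.56+0.61j)],[-1.82-2.37j, (-1.39+1.4j), (1.06-2.59j)]] + [[-0.40+0.00j, 1.37-0.00j, 0.05+0.00j], [(1.37-0j), -4.68+0.00j, -0.17-0.00j], [1.11-0.00j, (-3.78+0j), -0.14-0.00j]]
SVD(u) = [[-0.35, -0.81, -0.47], [-0.64, -0.16, 0.75], [-0.69, 0.56, -0.46]] @ diag([8.80354978947296, 6.9779465131624105, 2.5054288183293405]) @ [[-0.23, 0.89, -0.39], [-0.86, -0.37, -0.34], [0.45, -0.26, -0.85]]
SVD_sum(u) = [[0.71, -2.75, 1.20],[1.29, -5.01, 2.19],[1.39, -5.38, 2.35]] + [[4.87, 2.1, 1.94], [0.97, 0.42, 0.39], [-3.4, -1.46, -1.35]] + [[-0.53, 0.3, 1.01], [0.85, -0.48, -1.61], [-0.52, 0.30, 0.99]]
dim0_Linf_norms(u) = [5.05, 6.55, 4.15]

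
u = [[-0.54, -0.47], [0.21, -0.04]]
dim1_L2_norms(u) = [0.72, 0.21]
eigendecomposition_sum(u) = [[(-0.27-0.1j),(-0.23-0.36j)], [0.10+0.16j,-0.02+0.29j]] + [[(-0.27+0.1j), (-0.23+0.36j)],[(0.1-0.16j), (-0.02-0.29j)]]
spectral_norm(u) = 0.73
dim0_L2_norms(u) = [0.58, 0.47]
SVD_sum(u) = [[-0.56, -0.45], [0.11, 0.09]] + [[0.02, -0.02], [0.10, -0.13]]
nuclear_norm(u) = 0.89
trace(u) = -0.58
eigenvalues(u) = [(-0.29+0.19j), (-0.29-0.19j)]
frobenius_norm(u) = 0.75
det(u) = 0.12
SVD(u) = [[-0.98, 0.19], [0.19, 0.98]] @ diag([0.728658115502194, 0.16509800335797917]) @ [[0.78,0.62], [0.62,-0.78]]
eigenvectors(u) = [[0.83+0.00j, (0.83-0j)], [(-0.44-0.34j), (-0.44+0.34j)]]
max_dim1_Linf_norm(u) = 0.54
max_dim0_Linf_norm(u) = 0.54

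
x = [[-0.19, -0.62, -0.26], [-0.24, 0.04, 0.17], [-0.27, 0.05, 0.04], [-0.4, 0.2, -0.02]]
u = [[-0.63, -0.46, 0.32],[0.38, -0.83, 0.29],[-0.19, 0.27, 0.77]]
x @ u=[[-0.07,  0.53,  -0.44], [0.13,  0.12,  0.07], [0.18,  0.09,  -0.04], [0.33,  0.01,  -0.09]]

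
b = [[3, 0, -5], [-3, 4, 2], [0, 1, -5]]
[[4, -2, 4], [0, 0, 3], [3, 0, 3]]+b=[[7, -2, -1], [-3, 4, 5], [3, 1, -2]]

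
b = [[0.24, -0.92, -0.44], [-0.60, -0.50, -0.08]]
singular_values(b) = [1.13, 0.66]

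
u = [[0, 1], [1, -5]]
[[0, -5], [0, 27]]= u @ [[0, 2], [0, -5]]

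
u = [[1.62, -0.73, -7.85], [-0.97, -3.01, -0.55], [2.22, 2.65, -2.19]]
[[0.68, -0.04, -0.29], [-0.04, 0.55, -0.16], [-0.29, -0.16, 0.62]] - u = [[-0.94, 0.69, 7.56], [0.93, 3.56, 0.39], [-2.51, -2.81, 2.81]]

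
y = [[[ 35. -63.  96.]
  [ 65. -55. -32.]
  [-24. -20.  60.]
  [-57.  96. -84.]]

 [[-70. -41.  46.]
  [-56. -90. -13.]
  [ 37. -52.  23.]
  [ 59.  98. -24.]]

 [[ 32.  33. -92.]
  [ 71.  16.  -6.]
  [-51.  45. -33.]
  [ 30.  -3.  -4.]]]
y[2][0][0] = 32.0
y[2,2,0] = -51.0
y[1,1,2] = -13.0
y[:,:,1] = [[-63.0, -55.0, -20.0, 96.0], [-41.0, -90.0, -52.0, 98.0], [33.0, 16.0, 45.0, -3.0]]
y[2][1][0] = 71.0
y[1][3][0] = 59.0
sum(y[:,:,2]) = -63.0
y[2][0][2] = -92.0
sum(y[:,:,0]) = 71.0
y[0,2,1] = -20.0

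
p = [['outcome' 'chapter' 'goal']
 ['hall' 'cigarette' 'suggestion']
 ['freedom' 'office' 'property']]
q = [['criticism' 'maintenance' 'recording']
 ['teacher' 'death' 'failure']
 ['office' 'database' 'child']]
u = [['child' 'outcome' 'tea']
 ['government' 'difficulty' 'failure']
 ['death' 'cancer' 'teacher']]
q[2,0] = 'office'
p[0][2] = 'goal'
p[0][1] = 'chapter'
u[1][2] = 'failure'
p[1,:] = ['hall', 'cigarette', 'suggestion']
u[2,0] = 'death'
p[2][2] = 'property'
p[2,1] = 'office'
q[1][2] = 'failure'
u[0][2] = 'tea'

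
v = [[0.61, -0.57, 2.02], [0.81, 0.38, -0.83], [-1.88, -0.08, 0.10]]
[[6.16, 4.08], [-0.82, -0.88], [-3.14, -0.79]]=v @ [[1.85, 0.46], [-1.74, 2.15], [2.00, 2.49]]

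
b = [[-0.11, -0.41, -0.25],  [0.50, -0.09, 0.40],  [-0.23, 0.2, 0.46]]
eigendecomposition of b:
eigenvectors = [[(-0.07-0.59j), -0.07+0.59j, -0.42+0.00j], [-0.76+0.00j, (-0.76-0j), 0.20+0.00j], [(0.25-0.05j), 0.25+0.05j, (0.88+0j)]]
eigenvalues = [(-0.18+0.42j), (-0.18-0.42j), (0.62+0j)]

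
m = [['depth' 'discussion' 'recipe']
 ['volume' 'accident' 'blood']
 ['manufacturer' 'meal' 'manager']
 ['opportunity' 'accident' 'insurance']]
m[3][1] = 'accident'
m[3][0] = 'opportunity'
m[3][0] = 'opportunity'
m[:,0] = ['depth', 'volume', 'manufacturer', 'opportunity']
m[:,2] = ['recipe', 'blood', 'manager', 'insurance']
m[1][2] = 'blood'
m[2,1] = 'meal'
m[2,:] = ['manufacturer', 'meal', 'manager']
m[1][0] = 'volume'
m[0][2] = 'recipe'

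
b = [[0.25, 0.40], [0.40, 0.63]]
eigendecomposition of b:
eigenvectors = [[-0.85, -0.53], [0.53, -0.85]]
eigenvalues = [-0.0, 0.88]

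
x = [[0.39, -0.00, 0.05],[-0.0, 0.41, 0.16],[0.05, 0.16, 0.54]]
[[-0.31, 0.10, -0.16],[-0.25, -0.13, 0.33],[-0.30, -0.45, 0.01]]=x @ [[-0.74, 0.37, -0.39], [-0.47, 0.02, 0.90], [-0.34, -0.87, -0.22]]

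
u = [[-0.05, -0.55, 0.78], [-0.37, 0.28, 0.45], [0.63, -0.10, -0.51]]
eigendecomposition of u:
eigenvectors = [[0.67, 0.83, 0.72], [0.38, -0.26, 0.41], [-0.64, 0.50, 0.56]]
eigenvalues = [-1.11, 0.59, 0.24]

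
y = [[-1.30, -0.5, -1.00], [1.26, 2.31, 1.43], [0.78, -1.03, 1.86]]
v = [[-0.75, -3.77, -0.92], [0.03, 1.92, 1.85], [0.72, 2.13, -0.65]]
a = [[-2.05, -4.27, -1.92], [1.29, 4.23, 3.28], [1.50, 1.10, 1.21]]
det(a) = -7.98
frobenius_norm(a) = 7.83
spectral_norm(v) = 4.99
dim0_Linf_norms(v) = [0.75, 3.77, 1.85]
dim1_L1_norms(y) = [2.8, 5.0, 3.67]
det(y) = -3.79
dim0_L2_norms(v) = [1.04, 4.74, 2.17]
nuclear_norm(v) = 6.82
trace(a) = 3.39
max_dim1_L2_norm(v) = 3.95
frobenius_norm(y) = 4.13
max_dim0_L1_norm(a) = 9.6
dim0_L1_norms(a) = [4.84, 9.6, 6.41]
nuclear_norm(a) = 9.75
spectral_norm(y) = 3.45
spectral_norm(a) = 7.70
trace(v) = 0.52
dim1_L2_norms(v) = [3.95, 2.67, 2.34]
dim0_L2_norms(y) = [1.97, 2.58, 2.55]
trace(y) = 2.87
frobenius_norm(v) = 5.31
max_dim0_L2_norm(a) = 6.11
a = v + y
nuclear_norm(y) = 6.16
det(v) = 0.01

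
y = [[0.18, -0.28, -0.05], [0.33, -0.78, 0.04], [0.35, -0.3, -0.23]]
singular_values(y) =[1.01, 0.29, 0.0]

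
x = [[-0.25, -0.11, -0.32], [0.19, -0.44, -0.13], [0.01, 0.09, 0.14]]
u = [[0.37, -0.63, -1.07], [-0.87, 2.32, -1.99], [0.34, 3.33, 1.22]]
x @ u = [[-0.11, -1.16, 0.10],[0.41, -1.57, 0.51],[-0.03, 0.67, -0.02]]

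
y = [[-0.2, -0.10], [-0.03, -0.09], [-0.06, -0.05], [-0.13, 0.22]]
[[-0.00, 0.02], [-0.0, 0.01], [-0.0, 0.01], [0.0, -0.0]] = y@[[0.01, -0.05], [0.01, -0.05]]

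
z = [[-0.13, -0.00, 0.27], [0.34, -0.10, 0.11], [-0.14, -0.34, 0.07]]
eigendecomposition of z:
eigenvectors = [[(-0.58+0j), (0.25-0.4j), 0.25+0.40j],[(0.7+0j), (-0.12-0.53j), (-0.12+0.53j)],[(0.41+0j), (0.69+0j), 0.69-0.00j]]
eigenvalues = [(-0.32+0j), (0.08+0.34j), (0.08-0.34j)]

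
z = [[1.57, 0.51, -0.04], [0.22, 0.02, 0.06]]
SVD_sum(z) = [[1.57, 0.50, -0.03], [0.20, 0.07, -0.0]] + [[-0.00, 0.01, -0.01], [0.02, -0.05, 0.06]]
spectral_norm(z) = 1.67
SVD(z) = [[-0.99, -0.13],[-0.13, 0.99]] @ diag([1.6650714689203907, 0.080851737070346]) @ [[-0.95,  -0.31,  0.02], [0.2,  -0.57,  0.80]]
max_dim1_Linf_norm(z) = 1.57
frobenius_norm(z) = 1.67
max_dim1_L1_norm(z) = 2.12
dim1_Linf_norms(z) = [1.57, 0.22]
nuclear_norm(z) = 1.75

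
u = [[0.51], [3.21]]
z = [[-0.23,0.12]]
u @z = [[-0.12,0.06], [-0.74,0.39]]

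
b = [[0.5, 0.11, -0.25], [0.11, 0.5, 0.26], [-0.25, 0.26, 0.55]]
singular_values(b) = [0.84, 0.61, 0.1]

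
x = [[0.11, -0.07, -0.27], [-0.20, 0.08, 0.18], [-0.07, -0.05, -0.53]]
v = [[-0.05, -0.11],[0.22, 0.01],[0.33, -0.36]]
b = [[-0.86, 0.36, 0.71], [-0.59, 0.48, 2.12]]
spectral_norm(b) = 2.47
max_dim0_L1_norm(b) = 2.83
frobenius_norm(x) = 0.68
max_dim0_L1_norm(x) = 0.98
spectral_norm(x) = 0.63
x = v @ b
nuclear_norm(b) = 3.07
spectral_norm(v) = 0.51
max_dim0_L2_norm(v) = 0.4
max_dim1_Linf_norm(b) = 2.12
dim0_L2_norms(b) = [1.04, 0.6, 2.24]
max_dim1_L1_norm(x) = 0.65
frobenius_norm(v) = 0.55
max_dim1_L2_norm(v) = 0.49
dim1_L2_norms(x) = [0.3, 0.28, 0.54]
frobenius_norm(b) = 2.54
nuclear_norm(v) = 0.71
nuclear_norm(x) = 0.88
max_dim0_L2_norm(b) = 2.24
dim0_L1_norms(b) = [1.45, 0.84, 2.83]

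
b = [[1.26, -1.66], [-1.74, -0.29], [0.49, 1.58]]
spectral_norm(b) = 2.44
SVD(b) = [[-0.85, 0.01], [0.33, -0.76], [0.4, 0.65]] @ diag([2.4378896694813026, 2.061090478226597]) @ [[-0.60, 0.80], [0.80, 0.60]]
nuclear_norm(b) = 4.50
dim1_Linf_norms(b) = [1.66, 1.74, 1.58]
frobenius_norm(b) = 3.19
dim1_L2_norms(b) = [2.08, 1.76, 1.65]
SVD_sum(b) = [[1.25, -1.67], [-0.48, 0.65], [-0.58, 0.78]] + [[0.01, 0.01], [-1.26, -0.94], [1.07, 0.8]]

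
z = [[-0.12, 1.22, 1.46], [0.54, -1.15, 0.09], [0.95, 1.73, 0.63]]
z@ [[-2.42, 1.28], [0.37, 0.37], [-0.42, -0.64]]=[[0.13, -0.64], [-1.77, 0.21], [-1.92, 1.45]]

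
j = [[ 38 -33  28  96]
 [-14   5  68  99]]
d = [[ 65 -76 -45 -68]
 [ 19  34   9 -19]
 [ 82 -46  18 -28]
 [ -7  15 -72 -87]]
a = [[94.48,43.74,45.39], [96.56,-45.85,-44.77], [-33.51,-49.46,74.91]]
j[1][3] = 99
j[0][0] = 38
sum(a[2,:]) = -8.060000000000002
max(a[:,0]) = 96.56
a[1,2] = -44.77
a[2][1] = -49.46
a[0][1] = 43.74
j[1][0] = -14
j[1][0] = -14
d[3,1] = 15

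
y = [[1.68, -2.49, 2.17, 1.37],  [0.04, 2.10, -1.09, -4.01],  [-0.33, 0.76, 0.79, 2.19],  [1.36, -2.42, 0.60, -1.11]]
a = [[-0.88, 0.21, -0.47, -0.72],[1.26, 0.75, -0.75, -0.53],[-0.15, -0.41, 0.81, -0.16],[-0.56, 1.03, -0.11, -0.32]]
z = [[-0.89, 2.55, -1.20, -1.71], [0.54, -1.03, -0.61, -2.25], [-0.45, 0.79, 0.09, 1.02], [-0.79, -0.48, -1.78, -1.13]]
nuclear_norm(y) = 11.20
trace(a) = 0.36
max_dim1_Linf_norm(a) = 1.26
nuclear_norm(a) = 4.78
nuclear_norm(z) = 8.25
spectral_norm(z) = 3.82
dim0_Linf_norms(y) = [1.68, 2.49, 2.17, 4.01]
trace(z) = -2.96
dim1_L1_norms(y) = [7.71, 7.24, 4.07, 5.49]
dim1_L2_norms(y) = [3.95, 4.66, 2.47, 3.05]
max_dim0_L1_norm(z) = 6.11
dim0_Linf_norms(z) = [0.89, 2.55, 1.78, 2.25]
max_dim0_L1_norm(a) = 2.85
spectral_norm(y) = 5.92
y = a @ z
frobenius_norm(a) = 2.63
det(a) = -1.30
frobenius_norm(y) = 7.26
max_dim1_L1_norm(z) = 6.35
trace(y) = 3.46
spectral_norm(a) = 1.87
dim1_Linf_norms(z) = [2.55, 2.25, 1.02, 1.78]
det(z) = -0.03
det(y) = 0.07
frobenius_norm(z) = 5.06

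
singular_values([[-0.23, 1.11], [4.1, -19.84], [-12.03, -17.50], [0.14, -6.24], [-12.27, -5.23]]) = [28.94, 15.55]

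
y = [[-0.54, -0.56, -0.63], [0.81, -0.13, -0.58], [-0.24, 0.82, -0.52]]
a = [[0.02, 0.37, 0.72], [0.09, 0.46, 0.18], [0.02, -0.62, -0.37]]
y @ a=[[-0.07, -0.07, -0.26], [-0.01, 0.6, 0.77], [0.06, 0.61, 0.17]]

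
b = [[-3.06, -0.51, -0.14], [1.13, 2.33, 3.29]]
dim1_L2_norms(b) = [3.11, 4.19]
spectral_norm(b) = 4.48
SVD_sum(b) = [[-1.04, -1.02, -1.33], [2.12, 2.08, 2.71]] + [[-2.02, 0.51, 1.19], [-0.99, 0.25, 0.58]]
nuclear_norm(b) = 7.15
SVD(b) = [[-0.44, 0.90], [0.9, 0.44]] @ diag([4.476446852618879, 2.671071615602722]) @ [[0.53, 0.52, 0.67], [-0.84, 0.21, 0.5]]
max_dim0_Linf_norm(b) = 3.29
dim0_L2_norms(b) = [3.26, 2.39, 3.29]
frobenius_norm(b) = 5.21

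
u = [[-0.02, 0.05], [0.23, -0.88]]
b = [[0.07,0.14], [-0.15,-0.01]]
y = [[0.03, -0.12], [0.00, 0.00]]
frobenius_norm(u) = 0.91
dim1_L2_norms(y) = [0.12, 0.0]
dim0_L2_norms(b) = [0.17, 0.14]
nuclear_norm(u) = 0.92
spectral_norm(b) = 0.19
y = b @ u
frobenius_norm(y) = 0.12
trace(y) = 0.03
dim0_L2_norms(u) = [0.23, 0.88]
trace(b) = 0.06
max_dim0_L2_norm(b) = 0.17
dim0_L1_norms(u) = [0.25, 0.93]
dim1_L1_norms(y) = [0.15, 0.0]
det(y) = 0.00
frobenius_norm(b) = 0.22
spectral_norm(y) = 0.12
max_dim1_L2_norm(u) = 0.91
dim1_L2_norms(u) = [0.05, 0.91]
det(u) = 0.01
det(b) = 0.02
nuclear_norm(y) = 0.12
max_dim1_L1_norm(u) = 1.11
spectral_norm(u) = 0.91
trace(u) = -0.90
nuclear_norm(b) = 0.30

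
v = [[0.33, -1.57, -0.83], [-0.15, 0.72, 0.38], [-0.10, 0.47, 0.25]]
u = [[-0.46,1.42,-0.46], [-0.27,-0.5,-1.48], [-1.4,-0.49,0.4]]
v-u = [[0.79, -2.99, -0.37], [0.12, 1.22, 1.86], [1.30, 0.96, -0.15]]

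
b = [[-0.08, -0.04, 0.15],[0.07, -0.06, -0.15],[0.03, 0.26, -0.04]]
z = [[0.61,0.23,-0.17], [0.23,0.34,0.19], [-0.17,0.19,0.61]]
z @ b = [[-0.04, -0.08, 0.06],[0.01, 0.02, -0.02],[0.05, 0.15, -0.08]]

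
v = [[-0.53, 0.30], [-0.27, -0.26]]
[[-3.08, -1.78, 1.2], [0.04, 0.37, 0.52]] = v @ [[3.6, 1.60, -2.14],[-3.9, -3.1, 0.23]]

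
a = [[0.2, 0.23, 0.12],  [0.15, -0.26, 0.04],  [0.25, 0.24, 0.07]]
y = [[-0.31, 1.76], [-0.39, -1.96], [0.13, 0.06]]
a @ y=[[-0.14, -0.09], [0.06, 0.78], [-0.16, -0.03]]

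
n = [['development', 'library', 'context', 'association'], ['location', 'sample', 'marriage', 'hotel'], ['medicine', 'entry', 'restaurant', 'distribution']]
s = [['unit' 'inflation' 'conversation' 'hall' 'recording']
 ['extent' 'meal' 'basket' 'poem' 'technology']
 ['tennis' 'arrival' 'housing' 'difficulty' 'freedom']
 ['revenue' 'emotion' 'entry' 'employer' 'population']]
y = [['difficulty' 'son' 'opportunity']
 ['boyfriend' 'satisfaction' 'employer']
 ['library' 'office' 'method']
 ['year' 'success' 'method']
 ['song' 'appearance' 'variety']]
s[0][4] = 'recording'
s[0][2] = 'conversation'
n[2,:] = ['medicine', 'entry', 'restaurant', 'distribution']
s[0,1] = 'inflation'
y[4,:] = ['song', 'appearance', 'variety']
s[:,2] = ['conversation', 'basket', 'housing', 'entry']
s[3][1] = 'emotion'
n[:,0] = ['development', 'location', 'medicine']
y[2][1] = 'office'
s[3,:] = ['revenue', 'emotion', 'entry', 'employer', 'population']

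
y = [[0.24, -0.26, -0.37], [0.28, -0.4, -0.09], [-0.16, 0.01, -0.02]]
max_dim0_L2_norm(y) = 0.48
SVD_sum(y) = [[0.27, -0.33, -0.23],[0.27, -0.32, -0.22],[-0.05, 0.06, 0.04]] + [[-0.05, 0.06, -0.14],  [0.04, -0.06, 0.13],  [-0.02, 0.03, -0.06]] + [[0.01, 0.01, 0.00], [-0.03, -0.02, -0.0], [-0.09, -0.07, -0.0]]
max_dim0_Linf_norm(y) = 0.4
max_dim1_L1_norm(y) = 0.87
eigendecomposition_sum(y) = [[0.23+0.00j, -0.09+0.00j, (-0.24+0j)], [(0.1+0j), (-0.04+0j), (-0.11+0j)], [(-0.11-0j), (0.04+0j), (0.11+0j)]] + [[(0.01+0.11j), (-0.09-0.13j), -0.07+0.11j], [0.09+0.11j, -0.18-0.07j, 0.01+0.16j], [(-0.03+0.07j), -0.02-0.10j, (-0.07+0.05j)]] + [[(0.01-0.11j), -0.09+0.13j, (-0.07-0.11j)], [0.09-0.11j, (-0.18+0.07j), (0.01-0.16j)], [(-0.03-0.07j), (-0.02+0.1j), (-0.07-0.05j)]]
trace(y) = -0.18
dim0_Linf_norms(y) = [0.28, 0.4, 0.37]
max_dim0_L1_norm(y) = 0.68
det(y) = 0.02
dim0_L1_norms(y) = [0.68, 0.67, 0.48]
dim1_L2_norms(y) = [0.51, 0.5, 0.16]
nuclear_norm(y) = 1.04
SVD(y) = [[-0.71, -0.69, 0.12], [-0.69, 0.66, -0.3], [0.13, -0.29, -0.95]] @ diag([0.682849142954728, 0.22992169216407354, 0.12471192179740656]) @ [[-0.56,0.68,0.47], [0.28,-0.38,0.88], [0.78,0.63,0.02]]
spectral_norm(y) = 0.68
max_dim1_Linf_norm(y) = 0.4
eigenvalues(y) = [(0.3+0j), (-0.24+0.09j), (-0.24-0.09j)]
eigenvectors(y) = [[(0.83+0j), (0.48+0.33j), (0.48-0.33j)], [(0.38+0j), 0.73+0.00j, (0.73-0j)], [-0.40+0.00j, 0.19+0.32j, 0.19-0.32j]]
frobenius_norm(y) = 0.73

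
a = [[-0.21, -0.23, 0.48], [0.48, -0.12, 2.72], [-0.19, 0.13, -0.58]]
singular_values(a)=[2.87, 0.35, 0.13]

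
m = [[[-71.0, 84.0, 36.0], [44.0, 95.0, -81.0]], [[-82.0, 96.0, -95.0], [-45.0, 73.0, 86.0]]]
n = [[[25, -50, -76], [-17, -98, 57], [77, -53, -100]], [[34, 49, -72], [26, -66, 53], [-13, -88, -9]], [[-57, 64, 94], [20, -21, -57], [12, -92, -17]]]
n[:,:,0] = [[25, -17, 77], [34, 26, -13], [-57, 20, 12]]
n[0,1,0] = -17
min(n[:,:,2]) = -100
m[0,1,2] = -81.0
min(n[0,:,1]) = -98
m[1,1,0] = -45.0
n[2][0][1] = 64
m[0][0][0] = -71.0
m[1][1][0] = -45.0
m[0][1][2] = -81.0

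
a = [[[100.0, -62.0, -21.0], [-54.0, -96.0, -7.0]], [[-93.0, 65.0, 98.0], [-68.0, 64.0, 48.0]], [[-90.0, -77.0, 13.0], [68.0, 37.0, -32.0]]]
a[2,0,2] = 13.0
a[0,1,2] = -7.0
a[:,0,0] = [100.0, -93.0, -90.0]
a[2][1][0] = 68.0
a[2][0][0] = -90.0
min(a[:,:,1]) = -96.0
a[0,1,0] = -54.0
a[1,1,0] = -68.0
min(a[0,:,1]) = -96.0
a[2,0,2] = 13.0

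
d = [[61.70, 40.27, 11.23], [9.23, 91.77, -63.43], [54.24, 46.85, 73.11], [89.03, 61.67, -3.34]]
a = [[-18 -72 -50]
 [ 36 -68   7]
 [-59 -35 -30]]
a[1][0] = 36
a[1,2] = 7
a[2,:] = [-59, -35, -30]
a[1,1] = -68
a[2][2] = -30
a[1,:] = [36, -68, 7]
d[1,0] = 9.23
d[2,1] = 46.85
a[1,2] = 7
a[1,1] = -68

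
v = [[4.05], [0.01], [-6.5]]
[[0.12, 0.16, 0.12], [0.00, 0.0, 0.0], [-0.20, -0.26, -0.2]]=v@ [[0.03, 0.04, 0.03]]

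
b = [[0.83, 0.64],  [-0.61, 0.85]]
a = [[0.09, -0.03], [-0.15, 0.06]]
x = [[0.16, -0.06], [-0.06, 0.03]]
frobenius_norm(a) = 0.19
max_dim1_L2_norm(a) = 0.16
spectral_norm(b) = 1.07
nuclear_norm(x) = 0.19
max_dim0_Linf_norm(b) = 0.85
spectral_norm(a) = 0.19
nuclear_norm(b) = 2.09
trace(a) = 0.15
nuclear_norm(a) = 0.19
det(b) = 1.10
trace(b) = 1.68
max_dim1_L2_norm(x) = 0.17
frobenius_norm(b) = 1.48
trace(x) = 0.19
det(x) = 0.00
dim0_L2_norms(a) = [0.17, 0.07]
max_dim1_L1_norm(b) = 1.47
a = b @ x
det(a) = 0.00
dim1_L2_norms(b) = [1.05, 1.05]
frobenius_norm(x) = 0.18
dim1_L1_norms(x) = [0.22, 0.09]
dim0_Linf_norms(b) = [0.83, 0.85]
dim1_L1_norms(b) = [1.47, 1.46]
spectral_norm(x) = 0.18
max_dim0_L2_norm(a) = 0.17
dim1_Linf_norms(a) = [0.09, 0.15]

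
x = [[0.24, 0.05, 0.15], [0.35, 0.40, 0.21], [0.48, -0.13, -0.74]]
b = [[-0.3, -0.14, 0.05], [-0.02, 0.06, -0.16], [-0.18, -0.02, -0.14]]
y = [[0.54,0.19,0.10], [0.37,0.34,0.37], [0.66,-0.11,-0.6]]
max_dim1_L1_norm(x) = 1.35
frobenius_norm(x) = 1.10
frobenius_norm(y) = 1.24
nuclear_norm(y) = 1.77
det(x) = -0.08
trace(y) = 0.28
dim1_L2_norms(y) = [0.58, 0.62, 0.9]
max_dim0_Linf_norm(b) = 0.3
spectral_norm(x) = 0.89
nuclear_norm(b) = 0.61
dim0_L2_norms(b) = [0.35, 0.15, 0.22]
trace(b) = -0.38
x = y + b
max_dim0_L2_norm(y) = 0.93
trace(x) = -0.10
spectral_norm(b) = 0.37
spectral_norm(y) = 0.98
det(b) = 0.00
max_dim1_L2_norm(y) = 0.9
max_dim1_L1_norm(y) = 1.37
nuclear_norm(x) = 1.66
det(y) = -0.03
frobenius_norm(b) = 0.44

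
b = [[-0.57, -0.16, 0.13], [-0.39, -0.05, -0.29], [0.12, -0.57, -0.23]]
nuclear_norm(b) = 1.65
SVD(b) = [[-0.78, 0.24, 0.57],  [-0.59, -0.00, -0.81],  [-0.19, -0.97, 0.14]] @ diag([0.7145452123808169, 0.627760040286509, 0.3060105738093597]) @ [[0.91, 0.37, 0.16], [-0.40, 0.82, 0.41], [0.02, -0.44, 0.90]]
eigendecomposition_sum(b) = [[(0.03+0j), (-0.07+0j), 0.04+0.00j],  [-0.10+0.00j, 0.21+0.00j, -0.12+0.00j],  [0.10+0.00j, (-0.21+0j), 0.13+0.00j]] + [[(-0.3-0.2j), -0.05+0.07j, 0.05+0.13j], [-0.14-0.55j, (-0.13+0.03j), (-0.08+0.2j)], [0.01-0.77j, (-0.18-0.01j), -0.18+0.23j]] + [[(-0.3+0.2j),  (-0.05-0.07j),  (0.05-0.13j)], [(-0.14+0.55j),  (-0.13-0.03j),  -0.08-0.20j], [(0.01+0.77j),  (-0.18+0.01j),  (-0.18-0.23j)]]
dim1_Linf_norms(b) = [0.57, 0.39, 0.57]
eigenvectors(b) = [[(0.21+0j), -0.19+0.30j, -0.19-0.30j],[-0.68+0.00j, -0.54+0.15j, (-0.54-0.15j)],[(0.7+0j), -0.75+0.00j, -0.75-0.00j]]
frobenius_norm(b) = 1.00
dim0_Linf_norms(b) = [0.57, 0.57, 0.29]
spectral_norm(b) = 0.71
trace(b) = -0.85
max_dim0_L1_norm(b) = 1.08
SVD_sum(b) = [[-0.51, -0.21, -0.09],[-0.39, -0.16, -0.07],[-0.13, -0.05, -0.02]] + [[-0.06, 0.12, 0.06], [0.00, -0.0, -0.0], [0.25, -0.5, -0.25]] + [[0.0, -0.08, 0.16], [-0.01, 0.11, -0.22], [0.0, -0.02, 0.04]]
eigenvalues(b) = [(0.37+0j), (-0.61+0.06j), (-0.61-0.06j)]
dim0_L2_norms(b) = [0.7, 0.59, 0.39]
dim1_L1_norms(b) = [0.86, 0.73, 0.92]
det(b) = 0.14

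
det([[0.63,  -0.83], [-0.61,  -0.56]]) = -0.859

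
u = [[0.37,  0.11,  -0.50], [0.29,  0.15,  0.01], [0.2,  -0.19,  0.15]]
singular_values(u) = [0.66, 0.35, 0.2]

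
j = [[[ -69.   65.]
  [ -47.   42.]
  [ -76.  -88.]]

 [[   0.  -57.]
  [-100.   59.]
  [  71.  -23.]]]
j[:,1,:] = [[-47.0, 42.0], [-100.0, 59.0]]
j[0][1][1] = 42.0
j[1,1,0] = -100.0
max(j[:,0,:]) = 65.0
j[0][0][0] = -69.0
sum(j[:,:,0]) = -221.0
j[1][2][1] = -23.0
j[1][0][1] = -57.0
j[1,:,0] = [0.0, -100.0, 71.0]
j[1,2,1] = -23.0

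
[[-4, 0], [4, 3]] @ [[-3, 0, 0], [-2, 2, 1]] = [[12, 0, 0], [-18, 6, 3]]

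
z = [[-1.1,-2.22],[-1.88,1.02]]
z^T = [[-1.10, -1.88], [-2.22, 1.02]]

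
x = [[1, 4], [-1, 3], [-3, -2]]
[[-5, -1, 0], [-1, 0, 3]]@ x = [[-4, -23], [-10, -10]]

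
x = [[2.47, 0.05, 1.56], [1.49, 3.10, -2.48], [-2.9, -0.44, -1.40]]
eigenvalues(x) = [0.02, 1.0, 3.16]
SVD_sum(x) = [[1.95, 1.08, 0.07], [2.39, 1.32, 0.08], [-2.44, -1.35, -0.09]] + [[0.52,-1.03,1.49], [-0.9,1.78,-2.56], [-0.46,0.91,-1.32]] + [[-0.0, 0.00, 0.00],[-0.00, 0.00, 0.00],[-0.00, 0.00, 0.0]]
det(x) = 0.05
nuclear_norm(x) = 8.61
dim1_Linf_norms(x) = [2.47, 3.1, 2.9]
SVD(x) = [[-0.5,0.46,0.74], [-0.61,-0.79,0.08], [0.62,-0.41,0.67]] @ diag([4.496281969700591, 4.106645951254262, 0.0027349574683855275]) @ [[-0.87, -0.48, -0.03], [0.28, -0.55, 0.79], [-0.40, 0.68, 0.61]]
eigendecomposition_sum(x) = [[-0.03, -0.0, -0.03], [0.05, 0.01, 0.04], [0.04, 0.0, 0.04]] + [[2.89, 0.27, 1.6], [-5.07, -0.47, -2.81], [-2.56, -0.24, -1.42]] + [[-0.39, -0.21, -0.02], [6.51, 3.56, 0.29], [-0.38, -0.21, -0.02]]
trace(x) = 4.17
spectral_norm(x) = 4.50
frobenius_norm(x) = 6.09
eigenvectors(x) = [[0.40, 0.45, -0.06], [-0.68, -0.80, 1.0], [-0.61, -0.4, -0.06]]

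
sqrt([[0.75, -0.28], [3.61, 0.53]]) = [[1.01, -0.15], [1.89, 0.90]]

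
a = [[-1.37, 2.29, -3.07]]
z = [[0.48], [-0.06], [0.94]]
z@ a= [[-0.66, 1.1, -1.47], [0.08, -0.14, 0.18], [-1.29, 2.15, -2.89]]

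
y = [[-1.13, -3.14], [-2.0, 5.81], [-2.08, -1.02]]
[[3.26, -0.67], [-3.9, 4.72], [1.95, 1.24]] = y @ [[-0.52, -0.85], [-0.85, 0.52]]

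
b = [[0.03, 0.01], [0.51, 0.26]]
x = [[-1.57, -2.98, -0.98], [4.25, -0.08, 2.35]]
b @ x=[[-0.0, -0.09, -0.01], [0.30, -1.54, 0.11]]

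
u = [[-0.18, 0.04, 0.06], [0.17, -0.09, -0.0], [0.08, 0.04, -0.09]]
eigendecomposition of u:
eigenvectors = [[0.65, -0.36, 0.14],[-0.74, -0.69, -0.76],[-0.15, -0.63, 0.64]]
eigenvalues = [-0.24, -0.0, -0.12]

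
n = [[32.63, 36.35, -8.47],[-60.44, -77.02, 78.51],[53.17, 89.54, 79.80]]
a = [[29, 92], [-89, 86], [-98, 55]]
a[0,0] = 29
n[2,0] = 53.17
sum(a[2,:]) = -43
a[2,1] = 55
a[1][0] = -89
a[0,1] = 92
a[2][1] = 55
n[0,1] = 36.35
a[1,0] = -89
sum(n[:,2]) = 149.84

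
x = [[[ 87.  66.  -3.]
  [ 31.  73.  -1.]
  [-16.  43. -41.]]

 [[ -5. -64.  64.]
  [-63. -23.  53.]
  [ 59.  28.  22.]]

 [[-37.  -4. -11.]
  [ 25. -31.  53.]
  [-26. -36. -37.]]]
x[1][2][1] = 28.0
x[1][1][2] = 53.0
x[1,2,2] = 22.0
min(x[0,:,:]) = -41.0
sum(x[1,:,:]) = 71.0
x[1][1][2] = 53.0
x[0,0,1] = 66.0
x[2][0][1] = -4.0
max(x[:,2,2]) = 22.0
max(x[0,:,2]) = -1.0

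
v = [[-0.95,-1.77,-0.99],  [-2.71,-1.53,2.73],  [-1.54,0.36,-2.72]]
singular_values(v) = [4.34, 3.34, 1.43]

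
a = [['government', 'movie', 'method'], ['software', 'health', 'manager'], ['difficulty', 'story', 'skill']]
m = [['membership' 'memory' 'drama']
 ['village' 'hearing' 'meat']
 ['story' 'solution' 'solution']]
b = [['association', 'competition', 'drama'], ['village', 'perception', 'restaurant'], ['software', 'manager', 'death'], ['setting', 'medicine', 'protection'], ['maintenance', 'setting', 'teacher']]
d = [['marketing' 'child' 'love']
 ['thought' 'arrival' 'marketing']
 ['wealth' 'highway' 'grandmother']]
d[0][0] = 'marketing'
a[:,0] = ['government', 'software', 'difficulty']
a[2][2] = 'skill'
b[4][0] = 'maintenance'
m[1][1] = 'hearing'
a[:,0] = ['government', 'software', 'difficulty']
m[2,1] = 'solution'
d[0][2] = 'love'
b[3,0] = 'setting'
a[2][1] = 'story'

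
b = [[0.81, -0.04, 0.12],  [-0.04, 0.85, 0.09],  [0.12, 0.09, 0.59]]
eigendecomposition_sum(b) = [[0.08, 0.05, -0.17],[0.05, 0.04, -0.12],[-0.17, -0.12, 0.39]] + [[0.72, 0.02, 0.32],[0.02, 0.00, 0.01],[0.32, 0.01, 0.14]] + [[0.02, -0.11, -0.03], [-0.11, 0.81, 0.21], [-0.03, 0.21, 0.05]]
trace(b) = 2.25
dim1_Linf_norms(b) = [0.81, 0.85, 0.59]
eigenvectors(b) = [[-0.39, -0.91, -0.13], [-0.28, -0.02, 0.96], [0.88, -0.41, 0.24]]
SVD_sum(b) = [[0.02,-0.11,-0.03], [-0.11,0.81,0.21], [-0.03,0.21,0.05]] + [[0.72, 0.02, 0.32], [0.02, 0.0, 0.01], [0.32, 0.01, 0.14]] + [[0.08, 0.05, -0.17], [0.05, 0.04, -0.12], [-0.17, -0.12, 0.39]]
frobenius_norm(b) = 1.33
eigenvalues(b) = [0.51, 0.86, 0.88]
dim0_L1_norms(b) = [0.97, 0.98, 0.8]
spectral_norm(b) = 0.88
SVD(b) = [[-0.13, -0.91, -0.39], [0.96, -0.02, -0.28], [0.24, -0.41, 0.88]] @ diag([0.8784356281936067, 0.8627799741884895, 0.5087843976179038]) @ [[-0.13, 0.96, 0.24], [-0.91, -0.02, -0.41], [-0.39, -0.28, 0.88]]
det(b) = 0.39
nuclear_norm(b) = 2.25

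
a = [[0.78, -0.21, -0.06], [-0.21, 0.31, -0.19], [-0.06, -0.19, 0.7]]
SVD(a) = [[-0.91,-0.24,0.33], [0.39,-0.28,0.88], [-0.12,0.93,0.34]] @ diag([0.8615428810881642, 0.7714968080736951, 0.1569603108381409]) @ [[-0.91, 0.39, -0.12], [-0.24, -0.28, 0.93], [0.33, 0.88, 0.34]]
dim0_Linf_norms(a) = [0.78, 0.31, 0.7]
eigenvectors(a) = [[-0.33, -0.91, -0.24], [-0.88, 0.39, -0.28], [-0.34, -0.12, 0.93]]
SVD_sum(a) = [[0.72,-0.31,0.09], [-0.31,0.13,-0.04], [0.09,-0.04,0.01]] + [[0.04, 0.05, -0.17], [0.05, 0.06, -0.2], [-0.17, -0.20, 0.67]] + [[0.02,0.05,0.02],[0.05,0.12,0.05],[0.02,0.05,0.02]]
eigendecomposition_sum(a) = [[0.02,0.05,0.02], [0.05,0.12,0.05], [0.02,0.05,0.02]] + [[0.72, -0.31, 0.09], [-0.31, 0.13, -0.04], [0.09, -0.04, 0.01]] + [[0.04, 0.05, -0.17], [0.05, 0.06, -0.2], [-0.17, -0.20, 0.67]]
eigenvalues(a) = [0.16, 0.86, 0.77]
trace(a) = 1.79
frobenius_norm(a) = 1.17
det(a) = 0.10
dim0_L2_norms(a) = [0.81, 0.42, 0.73]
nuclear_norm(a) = 1.79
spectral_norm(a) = 0.86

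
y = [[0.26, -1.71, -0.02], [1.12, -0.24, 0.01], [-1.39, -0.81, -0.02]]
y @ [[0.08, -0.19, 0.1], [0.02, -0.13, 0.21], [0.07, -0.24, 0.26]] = [[-0.01,0.18,-0.34], [0.09,-0.18,0.06], [-0.13,0.37,-0.31]]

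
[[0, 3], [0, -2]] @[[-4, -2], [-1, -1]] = [[-3, -3], [2, 2]]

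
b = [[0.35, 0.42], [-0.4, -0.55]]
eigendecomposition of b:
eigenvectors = [[0.85,-0.55], [-0.53,0.83]]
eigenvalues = [0.09, -0.29]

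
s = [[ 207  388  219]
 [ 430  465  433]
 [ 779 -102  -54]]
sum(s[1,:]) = 1328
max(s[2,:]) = 779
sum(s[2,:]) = 623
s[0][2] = 219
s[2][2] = -54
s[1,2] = 433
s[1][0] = 430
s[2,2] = -54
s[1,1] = 465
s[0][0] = 207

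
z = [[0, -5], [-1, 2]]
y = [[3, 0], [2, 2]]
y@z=[[0, -15], [-2, -6]]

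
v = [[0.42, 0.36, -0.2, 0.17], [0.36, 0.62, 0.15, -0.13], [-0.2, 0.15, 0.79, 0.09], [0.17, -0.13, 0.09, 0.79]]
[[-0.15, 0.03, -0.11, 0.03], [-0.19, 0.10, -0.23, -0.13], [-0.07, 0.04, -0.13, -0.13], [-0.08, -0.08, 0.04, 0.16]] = v@[[0.40, 0.15, 0.15, -0.16], [-0.65, 0.02, -0.46, 0.0], [0.17, 0.10, -0.03, -0.24], [-0.32, -0.14, -0.05, 0.26]]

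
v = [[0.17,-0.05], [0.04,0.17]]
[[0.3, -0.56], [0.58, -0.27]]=v @ [[2.58, -3.51], [2.81, -0.79]]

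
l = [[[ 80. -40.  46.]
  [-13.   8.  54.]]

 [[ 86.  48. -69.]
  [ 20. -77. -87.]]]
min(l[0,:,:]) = -40.0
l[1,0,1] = 48.0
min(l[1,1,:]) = -87.0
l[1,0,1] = 48.0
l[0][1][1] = 8.0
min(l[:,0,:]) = -69.0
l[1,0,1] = 48.0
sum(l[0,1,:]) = 49.0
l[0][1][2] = 54.0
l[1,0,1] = 48.0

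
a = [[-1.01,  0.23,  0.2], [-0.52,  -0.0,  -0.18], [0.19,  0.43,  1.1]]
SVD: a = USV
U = [[0.03, 0.91, -0.41], [-0.23, 0.41, 0.88], [0.97, 0.07, 0.22]]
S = [1.23, 1.16, 0.0]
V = [[0.22, 0.35, 0.91], [-0.97, 0.21, 0.16], [-0.13, -0.92, 0.38]]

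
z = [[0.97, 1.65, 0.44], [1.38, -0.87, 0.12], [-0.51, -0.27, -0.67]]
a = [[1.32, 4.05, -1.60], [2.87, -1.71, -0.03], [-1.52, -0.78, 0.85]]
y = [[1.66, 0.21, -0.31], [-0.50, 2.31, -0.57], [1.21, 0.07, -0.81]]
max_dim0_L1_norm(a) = 6.54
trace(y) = 3.16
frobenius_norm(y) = 3.31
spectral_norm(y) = 2.43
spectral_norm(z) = 2.07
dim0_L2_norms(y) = [2.11, 2.32, 1.04]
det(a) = -3.90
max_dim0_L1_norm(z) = 2.86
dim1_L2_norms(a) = [4.55, 3.34, 1.91]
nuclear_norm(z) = 4.22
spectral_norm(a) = 4.82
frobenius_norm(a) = 5.96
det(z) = 1.66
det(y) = -2.39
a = z @ y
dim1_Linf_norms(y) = [1.66, 2.31, 1.21]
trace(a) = 0.46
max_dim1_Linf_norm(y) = 2.31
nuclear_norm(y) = 5.07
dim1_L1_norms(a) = [6.97, 4.61, 3.15]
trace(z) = -0.57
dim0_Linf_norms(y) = [1.66, 2.31, 0.81]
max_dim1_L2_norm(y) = 2.43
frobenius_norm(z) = 2.70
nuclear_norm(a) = 8.55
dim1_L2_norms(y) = [1.7, 2.43, 1.46]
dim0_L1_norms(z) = [2.86, 2.79, 1.23]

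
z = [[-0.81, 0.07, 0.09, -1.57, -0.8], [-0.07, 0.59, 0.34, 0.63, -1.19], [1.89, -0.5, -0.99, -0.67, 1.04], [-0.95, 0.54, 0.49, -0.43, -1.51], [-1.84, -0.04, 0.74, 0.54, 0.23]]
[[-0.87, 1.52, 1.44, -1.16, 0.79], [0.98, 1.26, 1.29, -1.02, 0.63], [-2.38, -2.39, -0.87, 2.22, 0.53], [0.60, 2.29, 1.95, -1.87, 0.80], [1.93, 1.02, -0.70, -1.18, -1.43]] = z @ [[-0.88, -0.67, 0.19, 0.85, 0.78], [0.75, 0.43, -0.14, 0.25, 1.47], [-0.28, 0.12, 0.18, 0.35, 0.67], [1.0, -0.16, -0.35, -0.15, -0.77], [0.05, -0.86, -1.3, 0.95, -0.06]]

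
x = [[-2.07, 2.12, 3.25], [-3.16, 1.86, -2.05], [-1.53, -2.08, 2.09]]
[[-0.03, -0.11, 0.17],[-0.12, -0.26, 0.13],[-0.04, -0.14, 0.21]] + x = [[-2.10,2.01,3.42], [-3.28,1.6,-1.92], [-1.57,-2.22,2.3]]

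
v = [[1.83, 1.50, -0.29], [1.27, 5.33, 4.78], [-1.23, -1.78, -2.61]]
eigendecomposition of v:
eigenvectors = [[0.3, -0.96, 0.51],[-0.57, -0.02, 0.81],[0.77, 0.27, -0.3]]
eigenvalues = [-1.77, 1.93, 4.38]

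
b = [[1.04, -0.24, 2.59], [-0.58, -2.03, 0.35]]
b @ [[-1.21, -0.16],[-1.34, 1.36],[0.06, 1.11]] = [[-0.78, 2.38],[3.44, -2.28]]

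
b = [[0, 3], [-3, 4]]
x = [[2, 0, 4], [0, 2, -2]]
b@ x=[[0, 6, -6], [-6, 8, -20]]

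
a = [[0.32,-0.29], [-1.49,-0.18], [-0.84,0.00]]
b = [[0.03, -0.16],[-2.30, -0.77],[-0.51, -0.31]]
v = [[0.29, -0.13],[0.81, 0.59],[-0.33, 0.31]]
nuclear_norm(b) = 2.70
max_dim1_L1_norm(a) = 1.67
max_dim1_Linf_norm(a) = 1.49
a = v + b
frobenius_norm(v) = 1.14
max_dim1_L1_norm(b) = 3.07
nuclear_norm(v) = 1.54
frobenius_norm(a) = 1.77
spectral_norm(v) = 1.02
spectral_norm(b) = 2.49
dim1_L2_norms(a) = [0.43, 1.5, 0.84]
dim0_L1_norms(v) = [1.43, 1.03]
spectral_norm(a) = 1.74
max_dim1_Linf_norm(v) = 0.81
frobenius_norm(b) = 2.50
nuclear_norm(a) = 2.07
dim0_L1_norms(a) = [2.65, 0.47]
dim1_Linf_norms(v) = [0.29, 0.81, 0.33]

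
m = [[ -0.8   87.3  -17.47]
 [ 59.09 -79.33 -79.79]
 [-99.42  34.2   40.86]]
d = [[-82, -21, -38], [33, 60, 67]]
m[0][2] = -17.47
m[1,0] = 59.09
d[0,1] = -21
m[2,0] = -99.42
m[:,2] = [-17.47, -79.79, 40.86]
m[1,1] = -79.33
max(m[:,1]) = 87.3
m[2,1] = 34.2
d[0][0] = -82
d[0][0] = -82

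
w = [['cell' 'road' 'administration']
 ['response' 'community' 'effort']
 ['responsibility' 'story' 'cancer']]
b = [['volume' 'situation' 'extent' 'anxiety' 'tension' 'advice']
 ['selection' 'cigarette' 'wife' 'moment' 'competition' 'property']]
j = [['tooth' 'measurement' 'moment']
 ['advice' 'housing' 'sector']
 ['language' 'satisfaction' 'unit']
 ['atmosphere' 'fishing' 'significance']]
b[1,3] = 'moment'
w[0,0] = 'cell'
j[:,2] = ['moment', 'sector', 'unit', 'significance']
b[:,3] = ['anxiety', 'moment']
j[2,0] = 'language'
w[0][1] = 'road'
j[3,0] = 'atmosphere'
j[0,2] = 'moment'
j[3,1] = 'fishing'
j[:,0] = ['tooth', 'advice', 'language', 'atmosphere']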